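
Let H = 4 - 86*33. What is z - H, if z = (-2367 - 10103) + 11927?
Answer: 2291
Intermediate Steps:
H = -2834 (H = 4 - 2838 = -2834)
z = -543 (z = -12470 + 11927 = -543)
z - H = -543 - 1*(-2834) = -543 + 2834 = 2291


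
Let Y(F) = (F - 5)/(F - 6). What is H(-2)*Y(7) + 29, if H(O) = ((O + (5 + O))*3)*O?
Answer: 17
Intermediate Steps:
H(O) = O*(15 + 6*O) (H(O) = ((5 + 2*O)*3)*O = (15 + 6*O)*O = O*(15 + 6*O))
Y(F) = (-5 + F)/(-6 + F)
H(-2)*Y(7) + 29 = (3*(-2)*(5 + 2*(-2)))*((-5 + 7)/(-6 + 7)) + 29 = (3*(-2)*(5 - 4))*(2/1) + 29 = (3*(-2)*1)*(1*2) + 29 = -6*2 + 29 = -12 + 29 = 17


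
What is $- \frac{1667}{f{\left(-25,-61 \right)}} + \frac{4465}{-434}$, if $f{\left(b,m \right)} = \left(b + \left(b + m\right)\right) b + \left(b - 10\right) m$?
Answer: $- \frac{5661657}{532735} \approx -10.628$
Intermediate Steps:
$f{\left(b,m \right)} = b \left(m + 2 b\right) + m \left(-10 + b\right)$ ($f{\left(b,m \right)} = \left(m + 2 b\right) b + \left(-10 + b\right) m = b \left(m + 2 b\right) + m \left(-10 + b\right)$)
$- \frac{1667}{f{\left(-25,-61 \right)}} + \frac{4465}{-434} = - \frac{1667}{\left(-10\right) \left(-61\right) + 2 \left(-25\right)^{2} + 2 \left(-25\right) \left(-61\right)} + \frac{4465}{-434} = - \frac{1667}{610 + 2 \cdot 625 + 3050} + 4465 \left(- \frac{1}{434}\right) = - \frac{1667}{610 + 1250 + 3050} - \frac{4465}{434} = - \frac{1667}{4910} - \frac{4465}{434} = - \frac{5661657}{532735}$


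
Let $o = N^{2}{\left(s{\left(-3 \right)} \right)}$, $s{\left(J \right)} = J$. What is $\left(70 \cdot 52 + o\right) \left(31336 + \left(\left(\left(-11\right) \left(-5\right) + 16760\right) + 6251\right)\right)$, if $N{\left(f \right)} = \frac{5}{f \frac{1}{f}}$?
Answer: $199383330$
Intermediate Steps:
$N{\left(f \right)} = 5$ ($N{\left(f \right)} = \frac{5}{1} = 5 \cdot 1 = 5$)
$o = 25$ ($o = 5^{2} = 25$)
$\left(70 \cdot 52 + o\right) \left(31336 + \left(\left(\left(-11\right) \left(-5\right) + 16760\right) + 6251\right)\right) = \left(70 \cdot 52 + 25\right) \left(31336 + \left(\left(\left(-11\right) \left(-5\right) + 16760\right) + 6251\right)\right) = \left(3640 + 25\right) \left(31336 + \left(\left(55 + 16760\right) + 6251\right)\right) = 3665 \left(31336 + \left(16815 + 6251\right)\right) = 3665 \left(31336 + 23066\right) = 3665 \cdot 54402 = 199383330$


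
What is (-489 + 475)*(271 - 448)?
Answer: 2478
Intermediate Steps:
(-489 + 475)*(271 - 448) = -14*(-177) = 2478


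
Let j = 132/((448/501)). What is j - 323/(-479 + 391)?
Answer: 186385/1232 ≈ 151.29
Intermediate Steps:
j = 16533/112 (j = 132/((448*(1/501))) = 132/(448/501) = 132*(501/448) = 16533/112 ≈ 147.62)
j - 323/(-479 + 391) = 16533/112 - 323/(-479 + 391) = 16533/112 - 323/(-88) = 16533/112 - 323*(-1/88) = 16533/112 + 323/88 = 186385/1232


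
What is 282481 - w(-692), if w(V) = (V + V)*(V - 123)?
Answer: -845479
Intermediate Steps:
w(V) = 2*V*(-123 + V) (w(V) = (2*V)*(-123 + V) = 2*V*(-123 + V))
282481 - w(-692) = 282481 - 2*(-692)*(-123 - 692) = 282481 - 2*(-692)*(-815) = 282481 - 1*1127960 = 282481 - 1127960 = -845479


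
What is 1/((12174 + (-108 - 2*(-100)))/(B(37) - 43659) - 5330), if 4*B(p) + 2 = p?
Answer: -174601/930672394 ≈ -0.00018761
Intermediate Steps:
B(p) = -1/2 + p/4
1/((12174 + (-108 - 2*(-100)))/(B(37) - 43659) - 5330) = 1/((12174 + (-108 - 2*(-100)))/((-1/2 + (1/4)*37) - 43659) - 5330) = 1/((12174 + (-108 + 200))/((-1/2 + 37/4) - 43659) - 5330) = 1/((12174 + 92)/(35/4 - 43659) - 5330) = 1/(12266/(-174601/4) - 5330) = 1/(12266*(-4/174601) - 5330) = 1/(-49064/174601 - 5330) = 1/(-930672394/174601) = -174601/930672394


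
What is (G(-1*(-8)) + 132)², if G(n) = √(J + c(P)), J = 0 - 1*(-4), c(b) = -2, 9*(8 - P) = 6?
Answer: (132 + √2)² ≈ 17799.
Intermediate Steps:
P = 22/3 (P = 8 - ⅑*6 = 8 - ⅔ = 22/3 ≈ 7.3333)
J = 4 (J = 0 + 4 = 4)
G(n) = √2 (G(n) = √(4 - 2) = √2)
(G(-1*(-8)) + 132)² = (√2 + 132)² = (132 + √2)²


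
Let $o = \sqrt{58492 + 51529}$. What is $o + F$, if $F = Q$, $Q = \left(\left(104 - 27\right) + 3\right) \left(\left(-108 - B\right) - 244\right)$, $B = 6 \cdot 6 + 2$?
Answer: $-31200 + \sqrt{110021} \approx -30868.0$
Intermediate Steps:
$B = 38$ ($B = 36 + 2 = 38$)
$Q = -31200$ ($Q = \left(\left(104 - 27\right) + 3\right) \left(\left(-108 - 38\right) - 244\right) = \left(77 + 3\right) \left(\left(-108 - 38\right) - 244\right) = 80 \left(-146 - 244\right) = 80 \left(-390\right) = -31200$)
$F = -31200$
$o = \sqrt{110021} \approx 331.69$
$o + F = \sqrt{110021} - 31200 = -31200 + \sqrt{110021}$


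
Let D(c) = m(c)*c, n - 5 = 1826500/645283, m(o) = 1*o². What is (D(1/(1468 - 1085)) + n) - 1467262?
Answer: -53192683196539934614/36253216589021 ≈ -1.4673e+6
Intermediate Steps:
m(o) = o²
n = 5052915/645283 (n = 5 + 1826500/645283 = 5052915/645283 ≈ 7.8305)
D(c) = c³ (D(c) = c²*c = c³)
(D(1/(1468 - 1085)) + n) - 1467262 = ((1/(1468 - 1085))³ + 5052915/645283) - 1467262 = ((1/383)³ + 5052915/645283) - 1467262 = (1/56181887 + 5052915/645283) - 1467262 = 283882300195888/36253216589021 - 1467262 = -53192683196539934614/36253216589021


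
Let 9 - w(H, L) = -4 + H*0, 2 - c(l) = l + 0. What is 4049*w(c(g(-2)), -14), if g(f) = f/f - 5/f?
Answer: 52637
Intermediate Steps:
g(f) = 1 - 5/f
c(l) = 2 - l (c(l) = 2 - (l + 0) = 2 - l)
w(H, L) = 13 (w(H, L) = 9 - (-4 + H*0) = 9 - (-4 + 0) = 9 - 1*(-4) = 9 + 4 = 13)
4049*w(c(g(-2)), -14) = 4049*13 = 52637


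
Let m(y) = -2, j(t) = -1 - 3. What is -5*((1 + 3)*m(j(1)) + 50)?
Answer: -210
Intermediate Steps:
j(t) = -4
-5*((1 + 3)*m(j(1)) + 50) = -5*((1 + 3)*(-2) + 50) = -5*(4*(-2) + 50) = -5*(-8 + 50) = -5*42 = -210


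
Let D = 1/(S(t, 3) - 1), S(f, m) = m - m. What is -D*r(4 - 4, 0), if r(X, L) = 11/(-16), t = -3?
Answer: -11/16 ≈ -0.68750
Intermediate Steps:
r(X, L) = -11/16 (r(X, L) = 11*(-1/16) = -11/16)
S(f, m) = 0
D = -1 (D = 1/(0 - 1) = 1/(-1) = -1)
-D*r(4 - 4, 0) = -(-1)*(-11)/16 = -1*11/16 = -11/16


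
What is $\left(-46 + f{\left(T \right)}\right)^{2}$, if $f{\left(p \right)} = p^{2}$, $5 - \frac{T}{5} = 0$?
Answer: $335241$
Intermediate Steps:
$T = 25$ ($T = 25 - 0 = 25 + 0 = 25$)
$\left(-46 + f{\left(T \right)}\right)^{2} = \left(-46 + 25^{2}\right)^{2} = \left(-46 + 625\right)^{2} = 579^{2} = 335241$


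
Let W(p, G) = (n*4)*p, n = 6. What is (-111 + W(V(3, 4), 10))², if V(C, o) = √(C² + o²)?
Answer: 81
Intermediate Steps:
W(p, G) = 24*p (W(p, G) = (6*4)*p = 24*p)
(-111 + W(V(3, 4), 10))² = (-111 + 24*√(3² + 4²))² = (-111 + 24*√(9 + 16))² = (-111 + 24*√25)² = (-111 + 24*5)² = (-111 + 120)² = 9² = 81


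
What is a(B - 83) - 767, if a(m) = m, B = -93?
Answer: -943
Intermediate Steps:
a(B - 83) - 767 = (-93 - 83) - 767 = -176 - 767 = -943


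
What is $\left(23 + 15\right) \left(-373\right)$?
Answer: $-14174$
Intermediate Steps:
$\left(23 + 15\right) \left(-373\right) = 38 \left(-373\right) = -14174$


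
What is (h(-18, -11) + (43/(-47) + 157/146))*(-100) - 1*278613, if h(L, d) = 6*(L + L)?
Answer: -881866653/3431 ≈ -2.5703e+5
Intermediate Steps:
h(L, d) = 12*L (h(L, d) = 6*(2*L) = 12*L)
(h(-18, -11) + (43/(-47) + 157/146))*(-100) - 1*278613 = (12*(-18) + (43/(-47) + 157/146))*(-100) - 1*278613 = (-216 + (43*(-1/47) + 157*(1/146)))*(-100) - 278613 = (-216 + (-43/47 + 157/146))*(-100) - 278613 = (-216 + 1101/6862)*(-100) - 278613 = -1481091/6862*(-100) - 278613 = 74054550/3431 - 278613 = -881866653/3431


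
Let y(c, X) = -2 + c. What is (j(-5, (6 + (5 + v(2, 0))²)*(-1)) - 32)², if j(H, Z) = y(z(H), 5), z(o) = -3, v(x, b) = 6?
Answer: 1369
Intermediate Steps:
j(H, Z) = -5 (j(H, Z) = -2 - 3 = -5)
(j(-5, (6 + (5 + v(2, 0))²)*(-1)) - 32)² = (-5 - 32)² = (-37)² = 1369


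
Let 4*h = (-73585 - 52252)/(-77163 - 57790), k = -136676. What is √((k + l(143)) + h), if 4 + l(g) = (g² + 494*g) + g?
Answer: I*√3310689980520195/269906 ≈ 213.18*I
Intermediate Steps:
l(g) = -4 + g² + 495*g (l(g) = -4 + ((g² + 494*g) + g) = -4 + (g² + 495*g) = -4 + g² + 495*g)
h = 125837/539812 (h = ((-73585 - 52252)/(-77163 - 57790))/4 = (-125837/(-134953))/4 = (-125837*(-1/134953))/4 = (¼)*(125837/134953) = 125837/539812 ≈ 0.23311)
√((k + l(143)) + h) = √((-136676 + (-4 + 143² + 495*143)) + 125837/539812) = √((-136676 + (-4 + 20449 + 70785)) + 125837/539812) = √((-136676 + 91230) + 125837/539812) = √(-45446 + 125837/539812) = √(-24532170315/539812) = I*√3310689980520195/269906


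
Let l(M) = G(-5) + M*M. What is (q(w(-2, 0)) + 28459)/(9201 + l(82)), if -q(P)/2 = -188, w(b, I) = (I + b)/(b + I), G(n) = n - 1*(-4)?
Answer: 28835/15924 ≈ 1.8108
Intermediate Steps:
G(n) = 4 + n (G(n) = n + 4 = 4 + n)
l(M) = -1 + M² (l(M) = (4 - 5) + M*M = -1 + M²)
w(b, I) = 1 (w(b, I) = (I + b)/(I + b) = 1)
q(P) = 376 (q(P) = -2*(-188) = 376)
(q(w(-2, 0)) + 28459)/(9201 + l(82)) = (376 + 28459)/(9201 + (-1 + 82²)) = 28835/(9201 + (-1 + 6724)) = 28835/(9201 + 6723) = 28835/15924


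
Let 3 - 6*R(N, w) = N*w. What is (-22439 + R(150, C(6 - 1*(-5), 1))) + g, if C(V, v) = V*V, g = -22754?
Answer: -96435/2 ≈ -48218.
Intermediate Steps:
C(V, v) = V**2
R(N, w) = 1/2 - N*w/6
(-22439 + R(150, C(6 - 1*(-5), 1))) + g = (-22439 + (1/2 - 1/6*150*(6 - 1*(-5))**2)) - 22754 = (-22439 + (1/2 - 1/6*150*(6 + 5)**2)) - 22754 = (-22439 + (1/2 - 1/6*150*11**2)) - 22754 = (-22439 + (1/2 - 1/6*150*121)) - 22754 = (-22439 + (1/2 - 3025)) - 22754 = (-22439 - 6049/2) - 22754 = -50927/2 - 22754 = -96435/2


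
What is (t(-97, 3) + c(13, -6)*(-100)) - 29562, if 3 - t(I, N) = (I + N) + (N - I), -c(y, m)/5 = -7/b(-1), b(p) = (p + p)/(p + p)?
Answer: -33065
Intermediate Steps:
b(p) = 1 (b(p) = (2*p)/((2*p)) = (2*p)*(1/(2*p)) = 1)
c(y, m) = 35 (c(y, m) = -(-35)/1 = -(-35) = -5*(-7) = 35)
t(I, N) = 3 - 2*N (t(I, N) = 3 - ((I + N) + (N - I)) = 3 - 2*N)
(t(-97, 3) + c(13, -6)*(-100)) - 29562 = ((3 - 2*3) + 35*(-100)) - 29562 = ((3 - 6) - 3500) - 29562 = (-3 - 3500) - 29562 = -3503 - 29562 = -33065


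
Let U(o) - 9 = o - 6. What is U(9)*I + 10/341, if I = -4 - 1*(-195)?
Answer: 781582/341 ≈ 2292.0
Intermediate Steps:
U(o) = 3 + o (U(o) = 9 + (o - 6) = 9 + (-6 + o) = 3 + o)
I = 191 (I = -4 + 195 = 191)
U(9)*I + 10/341 = (3 + 9)*191 + 10/341 = 12*191 + 10*(1/341) = 2292 + 10/341 = 781582/341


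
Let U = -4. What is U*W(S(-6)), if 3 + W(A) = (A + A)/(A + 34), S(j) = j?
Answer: 96/7 ≈ 13.714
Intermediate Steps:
W(A) = -3 + 2*A/(34 + A) (W(A) = -3 + (A + A)/(A + 34) = -3 + (2*A)/(34 + A) = -3 + 2*A/(34 + A))
U*W(S(-6)) = -4*(-102 - 1*(-6))/(34 - 6) = -4*(-102 + 6)/28 = -(-96)/7 = -4*(-24/7) = 96/7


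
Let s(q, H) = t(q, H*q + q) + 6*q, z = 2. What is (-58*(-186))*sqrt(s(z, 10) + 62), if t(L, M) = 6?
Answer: 43152*sqrt(5) ≈ 96491.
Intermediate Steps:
s(q, H) = 6 + 6*q
(-58*(-186))*sqrt(s(z, 10) + 62) = (-58*(-186))*sqrt((6 + 6*2) + 62) = 10788*sqrt((6 + 12) + 62) = 10788*sqrt(18 + 62) = 10788*sqrt(80) = 10788*(4*sqrt(5)) = 43152*sqrt(5)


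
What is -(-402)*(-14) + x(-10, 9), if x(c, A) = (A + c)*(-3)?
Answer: -5625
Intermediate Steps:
x(c, A) = -3*A - 3*c
-(-402)*(-14) + x(-10, 9) = -(-402)*(-14) + (-3*9 - 3*(-10)) = -134*42 + (-27 + 30) = -5628 + 3 = -5625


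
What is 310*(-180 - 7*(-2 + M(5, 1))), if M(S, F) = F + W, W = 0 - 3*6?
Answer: -14570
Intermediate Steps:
W = -18 (W = 0 - 18 = -18)
M(S, F) = -18 + F (M(S, F) = F - 18 = -18 + F)
310*(-180 - 7*(-2 + M(5, 1))) = 310*(-180 - 7*(-2 + (-18 + 1))) = 310*(-180 - 7*(-2 - 17)) = 310*(-180 - 7*(-19)) = 310*(-180 + 133) = 310*(-47) = -14570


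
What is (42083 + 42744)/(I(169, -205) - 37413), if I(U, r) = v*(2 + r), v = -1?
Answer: -84827/37210 ≈ -2.2797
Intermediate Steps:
I(U, r) = -2 - r (I(U, r) = -(2 + r) = -2 - r)
(42083 + 42744)/(I(169, -205) - 37413) = (42083 + 42744)/((-2 - 1*(-205)) - 37413) = 84827/((-2 + 205) - 37413) = 84827/(203 - 37413) = 84827/(-37210) = 84827*(-1/37210) = -84827/37210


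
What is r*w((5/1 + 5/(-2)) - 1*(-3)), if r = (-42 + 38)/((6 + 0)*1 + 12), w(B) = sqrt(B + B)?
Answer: -2*sqrt(11)/9 ≈ -0.73703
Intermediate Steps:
w(B) = sqrt(2)*sqrt(B) (w(B) = sqrt(2*B) = sqrt(2)*sqrt(B))
r = -2/9 (r = -4/(6*1 + 12) = -4/(6 + 12) = -4/18 = -4*1/18 = -2/9 ≈ -0.22222)
r*w((5/1 + 5/(-2)) - 1*(-3)) = -2*sqrt(2)*sqrt((5/1 + 5/(-2)) - 1*(-3))/9 = -2*sqrt(2)*sqrt((5*1 + 5*(-1/2)) + 3)/9 = -2*sqrt(2)*sqrt((5 - 5/2) + 3)/9 = -2*sqrt(2)*sqrt(5/2 + 3)/9 = -2*sqrt(2)*sqrt(11/2)/9 = -2*sqrt(2)*sqrt(22)/2/9 = -2*sqrt(11)/9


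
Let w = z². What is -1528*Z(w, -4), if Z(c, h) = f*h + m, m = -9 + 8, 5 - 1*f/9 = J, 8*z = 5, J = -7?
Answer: 661624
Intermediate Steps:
z = 5/8 (z = (⅛)*5 = 5/8 ≈ 0.62500)
f = 108 (f = 45 - 9*(-7) = 45 + 63 = 108)
w = 25/64 (w = (5/8)² = 25/64 ≈ 0.39063)
m = -1
Z(c, h) = -1 + 108*h (Z(c, h) = 108*h - 1 = -1 + 108*h)
-1528*Z(w, -4) = -1528*(-1 + 108*(-4)) = -1528*(-1 - 432) = -1528*(-433) = 661624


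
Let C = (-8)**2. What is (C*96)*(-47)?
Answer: -288768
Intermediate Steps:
C = 64
(C*96)*(-47) = (64*96)*(-47) = 6144*(-47) = -288768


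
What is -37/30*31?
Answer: -1147/30 ≈ -38.233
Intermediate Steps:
-37/30*31 = -1147/30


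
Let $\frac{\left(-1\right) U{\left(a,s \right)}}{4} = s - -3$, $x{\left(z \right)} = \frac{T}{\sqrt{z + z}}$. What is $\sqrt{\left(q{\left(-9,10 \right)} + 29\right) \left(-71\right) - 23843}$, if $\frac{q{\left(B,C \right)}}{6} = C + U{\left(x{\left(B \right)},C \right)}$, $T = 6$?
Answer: $3 i \sqrt{890} \approx 89.499 i$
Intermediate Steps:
$x{\left(z \right)} = \frac{3 \sqrt{2}}{\sqrt{z}}$ ($x{\left(z \right)} = \frac{6}{\sqrt{z + z}} = \frac{6}{\sqrt{2 z}} = \frac{6}{\sqrt{2} \sqrt{z}} = 6 \frac{\sqrt{2}}{2 \sqrt{z}} = \frac{3 \sqrt{2}}{\sqrt{z}}$)
$U{\left(a,s \right)} = -12 - 4 s$ ($U{\left(a,s \right)} = - 4 \left(s - -3\right) = - 4 \left(s + 3\right) = - 4 \left(3 + s\right) = -12 - 4 s$)
$q{\left(B,C \right)} = -72 - 18 C$ ($q{\left(B,C \right)} = 6 \left(C - \left(12 + 4 C\right)\right) = 6 \left(-12 - 3 C\right) = -72 - 18 C$)
$\sqrt{\left(q{\left(-9,10 \right)} + 29\right) \left(-71\right) - 23843} = \sqrt{\left(\left(-72 - 180\right) + 29\right) \left(-71\right) - 23843} = \sqrt{\left(-252 + 29\right) \left(-71\right) - 23843} = \sqrt{\left(-223\right) \left(-71\right) - 23843} = \sqrt{15833 - 23843} = \sqrt{-8010} = 3 i \sqrt{890}$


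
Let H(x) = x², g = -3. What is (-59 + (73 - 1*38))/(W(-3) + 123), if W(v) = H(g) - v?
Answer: -8/45 ≈ -0.17778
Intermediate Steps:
W(v) = 9 - v (W(v) = (-3)² - v = 9 - v)
(-59 + (73 - 1*38))/(W(-3) + 123) = (-59 + (73 - 1*38))/((9 - 1*(-3)) + 123) = (-59 + (73 - 38))/((9 + 3) + 123) = (-59 + 35)/(12 + 123) = -24/135 = -24*1/135 = -8/45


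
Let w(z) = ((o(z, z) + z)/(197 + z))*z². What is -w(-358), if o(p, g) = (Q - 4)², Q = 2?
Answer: -45370056/161 ≈ -2.8180e+5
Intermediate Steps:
o(p, g) = 4 (o(p, g) = (2 - 4)² = (-2)² = 4)
w(z) = z²*(4 + z)/(197 + z) (w(z) = ((4 + z)/(197 + z))*z² = z²*(4 + z)/(197 + z))
-w(-358) = -(-358)²*(4 - 358)/(197 - 358) = -128164*(-354)/(-161) = -128164*(-1)*(-354)/161 = -1*45370056/161 = -45370056/161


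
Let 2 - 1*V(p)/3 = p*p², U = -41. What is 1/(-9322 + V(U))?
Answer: 1/197447 ≈ 5.0646e-6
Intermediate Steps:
V(p) = 6 - 3*p³ (V(p) = 6 - 3*p*p² = 6 - 3*p³)
1/(-9322 + V(U)) = 1/(-9322 + (6 - 3*(-41)³)) = 1/(-9322 + (6 - 3*(-68921))) = 1/(-9322 + (6 + 206763)) = 1/(-9322 + 206769) = 1/197447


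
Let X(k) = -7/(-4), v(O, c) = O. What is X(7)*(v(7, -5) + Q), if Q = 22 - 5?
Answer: 42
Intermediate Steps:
X(k) = 7/4 (X(k) = -7*(-1/4) = 7/4)
Q = 17
X(7)*(v(7, -5) + Q) = 7*(7 + 17)/4 = (7/4)*24 = 42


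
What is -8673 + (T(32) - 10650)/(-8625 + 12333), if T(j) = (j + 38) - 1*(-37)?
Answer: -32170027/3708 ≈ -8675.8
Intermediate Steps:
T(j) = 75 + j (T(j) = (38 + j) + 37 = 75 + j)
-8673 + (T(32) - 10650)/(-8625 + 12333) = -8673 + ((75 + 32) - 10650)/(-8625 + 12333) = -8673 + (107 - 10650)/3708 = -8673 - 10543*1/3708 = -8673 - 10543/3708 = -32170027/3708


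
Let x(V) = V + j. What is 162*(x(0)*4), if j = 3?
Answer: 1944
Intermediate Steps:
x(V) = 3 + V (x(V) = V + 3 = 3 + V)
162*(x(0)*4) = 162*((3 + 0)*4) = 162*(3*4) = 162*12 = 1944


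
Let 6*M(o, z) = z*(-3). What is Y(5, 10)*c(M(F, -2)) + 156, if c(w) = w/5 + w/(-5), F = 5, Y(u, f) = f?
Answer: 156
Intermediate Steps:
M(o, z) = -z/2 (M(o, z) = (z*(-3))/6 = (-3*z)/6 = -z/2)
c(w) = 0 (c(w) = w*(1/5) + w*(-1/5) = w/5 - w/5 = 0)
Y(5, 10)*c(M(F, -2)) + 156 = 10*0 + 156 = 0 + 156 = 156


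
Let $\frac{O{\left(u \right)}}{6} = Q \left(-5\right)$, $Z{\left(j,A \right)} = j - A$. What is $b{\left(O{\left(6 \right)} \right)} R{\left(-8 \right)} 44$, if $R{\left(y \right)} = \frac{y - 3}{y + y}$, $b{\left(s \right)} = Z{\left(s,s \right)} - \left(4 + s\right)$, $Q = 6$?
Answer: $5324$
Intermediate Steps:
$O{\left(u \right)} = -180$ ($O{\left(u \right)} = 6 \cdot 6 \left(-5\right) = 6 \left(-30\right) = -180$)
$b{\left(s \right)} = -4 - s$ ($b{\left(s \right)} = \left(s - s\right) - \left(4 + s\right) = 0 - \left(4 + s\right) = -4 - s$)
$R{\left(y \right)} = \frac{-3 + y}{2 y}$
$b{\left(O{\left(6 \right)} \right)} R{\left(-8 \right)} 44 = \left(-4 - -180\right) \frac{-3 - 8}{2 \left(-8\right)} 44 = \left(-4 + 180\right) \frac{1}{2} \left(- \frac{1}{8}\right) \left(-11\right) 44 = 176 \cdot \frac{11}{16} \cdot 44 = 121 \cdot 44 = 5324$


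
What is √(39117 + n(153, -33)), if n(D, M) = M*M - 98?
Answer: 2*√10027 ≈ 200.27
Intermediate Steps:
n(D, M) = -98 + M² (n(D, M) = M² - 98 = -98 + M²)
√(39117 + n(153, -33)) = √(39117 + (-98 + (-33)²)) = √(39117 + (-98 + 1089)) = √(39117 + 991) = √40108 = 2*√10027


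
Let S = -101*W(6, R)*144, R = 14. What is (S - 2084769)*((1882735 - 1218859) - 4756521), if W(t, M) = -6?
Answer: 8175078850725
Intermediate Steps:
S = 87264 (S = -101*(-6)*144 = 606*144 = 87264)
(S - 2084769)*((1882735 - 1218859) - 4756521) = (87264 - 2084769)*((1882735 - 1218859) - 4756521) = -1997505*(663876 - 4756521) = -1997505*(-4092645) = 8175078850725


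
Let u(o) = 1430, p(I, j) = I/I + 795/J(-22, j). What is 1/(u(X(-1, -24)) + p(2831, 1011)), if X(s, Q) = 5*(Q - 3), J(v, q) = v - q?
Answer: 1033/1477428 ≈ 0.00069919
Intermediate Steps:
X(s, Q) = -15 + 5*Q (X(s, Q) = 5*(-3 + Q) = -15 + 5*Q)
p(I, j) = 1 + 795/(-22 - j) (p(I, j) = I/I + 795/(-22 - j) = 1 + 795/(-22 - j))
1/(u(X(-1, -24)) + p(2831, 1011)) = 1/(1430 + (-773 + 1011)/(22 + 1011)) = 1/(1430 + 238/1033) = 1/(1477428/1033) = 1033/1477428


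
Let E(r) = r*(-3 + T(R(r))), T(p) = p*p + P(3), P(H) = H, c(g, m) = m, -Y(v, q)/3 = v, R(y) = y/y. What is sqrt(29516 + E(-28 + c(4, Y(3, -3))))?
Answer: sqrt(29479) ≈ 171.69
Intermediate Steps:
R(y) = 1
Y(v, q) = -3*v
T(p) = 3 + p**2 (T(p) = p*p + 3 = p**2 + 3 = 3 + p**2)
E(r) = r (E(r) = r*(-3 + (3 + 1**2)) = r*(-3 + (3 + 1)) = r*(-3 + 4) = r*1 = r)
sqrt(29516 + E(-28 + c(4, Y(3, -3)))) = sqrt(29516 + (-28 - 3*3)) = sqrt(29516 + (-28 - 9)) = sqrt(29516 - 37) = sqrt(29479)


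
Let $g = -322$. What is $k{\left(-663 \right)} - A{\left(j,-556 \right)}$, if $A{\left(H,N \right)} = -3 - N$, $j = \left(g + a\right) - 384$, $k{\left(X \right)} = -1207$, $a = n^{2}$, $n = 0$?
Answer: $-1760$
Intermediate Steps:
$a = 0$ ($a = 0^{2} = 0$)
$j = -706$ ($j = \left(-322 + 0\right) - 384 = -322 - 384 = -706$)
$k{\left(-663 \right)} - A{\left(j,-556 \right)} = -1207 - \left(-3 - -556\right) = -1207 - \left(-3 + 556\right) = -1207 - 553 = -1760$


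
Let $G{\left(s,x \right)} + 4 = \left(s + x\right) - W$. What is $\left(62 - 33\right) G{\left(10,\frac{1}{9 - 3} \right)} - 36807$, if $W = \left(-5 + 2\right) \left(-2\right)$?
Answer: $- \frac{220813}{6} \approx -36802.0$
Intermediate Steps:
$W = 6$ ($W = \left(-3\right) \left(-2\right) = 6$)
$G{\left(s,x \right)} = -10 + s + x$ ($G{\left(s,x \right)} = -4 - \left(6 - s - x\right) = -4 + \left(-6 + s + x\right) = -10 + s + x$)
$\left(62 - 33\right) G{\left(10,\frac{1}{9 - 3} \right)} - 36807 = \left(62 - 33\right) \left(-10 + 10 + \frac{1}{9 - 3}\right) - 36807 = 29 \left(-10 + 10 + \frac{1}{6}\right) - 36807 = 29 \cdot \frac{1}{6} - 36807 = \frac{29}{6} - 36807 = - \frac{220813}{6}$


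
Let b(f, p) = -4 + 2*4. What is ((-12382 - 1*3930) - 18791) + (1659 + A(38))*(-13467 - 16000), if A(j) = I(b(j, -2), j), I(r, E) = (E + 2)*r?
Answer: -53635576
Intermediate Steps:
b(f, p) = 4 (b(f, p) = -4 + 8 = 4)
I(r, E) = r*(2 + E) (I(r, E) = (2 + E)*r = r*(2 + E))
A(j) = 8 + 4*j (A(j) = 4*(2 + j) = 8 + 4*j)
((-12382 - 1*3930) - 18791) + (1659 + A(38))*(-13467 - 16000) = ((-12382 - 1*3930) - 18791) + (1659 + (8 + 4*38))*(-13467 - 16000) = ((-12382 - 3930) - 18791) + (1659 + (8 + 152))*(-29467) = (-16312 - 18791) + (1659 + 160)*(-29467) = -35103 + 1819*(-29467) = -35103 - 53600473 = -53635576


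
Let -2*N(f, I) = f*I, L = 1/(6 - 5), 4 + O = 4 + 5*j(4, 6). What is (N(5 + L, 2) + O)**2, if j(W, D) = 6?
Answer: 576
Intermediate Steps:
O = 30 (O = -4 + (4 + 5*6) = -4 + (4 + 30) = -4 + 34 = 30)
L = 1 (L = 1/1 = 1)
N(f, I) = -I*f/2 (N(f, I) = -f*I/2 = -I*f/2)
(N(5 + L, 2) + O)**2 = (-1/2*2*(5 + 1) + 30)**2 = (-1/2*2*6 + 30)**2 = (-6 + 30)**2 = 24**2 = 576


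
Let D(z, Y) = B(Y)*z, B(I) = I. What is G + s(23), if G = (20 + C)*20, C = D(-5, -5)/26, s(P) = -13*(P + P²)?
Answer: -87838/13 ≈ -6756.8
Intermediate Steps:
D(z, Y) = Y*z
s(P) = -13*P - 13*P²
C = 25/26 (C = -5*(-5)/26 = 25*(1/26) = 25/26 ≈ 0.96154)
G = 5450/13 (G = (20 + 25/26)*20 = (545/26)*20 = 5450/13 ≈ 419.23)
G + s(23) = 5450/13 - 13*23*(1 + 23) = 5450/13 - 13*23*24 = 5450/13 - 7176 = -87838/13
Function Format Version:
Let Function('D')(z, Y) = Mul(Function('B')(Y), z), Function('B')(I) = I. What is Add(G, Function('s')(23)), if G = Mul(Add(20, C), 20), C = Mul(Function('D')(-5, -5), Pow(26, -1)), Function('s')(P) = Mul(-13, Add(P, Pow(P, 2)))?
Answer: Rational(-87838, 13) ≈ -6756.8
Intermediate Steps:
Function('D')(z, Y) = Mul(Y, z)
Function('s')(P) = Add(Mul(-13, P), Mul(-13, Pow(P, 2)))
C = Rational(25, 26) (C = Mul(Mul(-5, -5), Pow(26, -1)) = Mul(25, Rational(1, 26)) = Rational(25, 26) ≈ 0.96154)
G = Rational(5450, 13) (G = Mul(Add(20, Rational(25, 26)), 20) = Mul(Rational(545, 26), 20) = Rational(5450, 13) ≈ 419.23)
Add(G, Function('s')(23)) = Add(Rational(5450, 13), Mul(-13, 23, Add(1, 23))) = Add(Rational(5450, 13), Mul(-13, 23, 24)) = Add(Rational(5450, 13), -7176) = Rational(-87838, 13)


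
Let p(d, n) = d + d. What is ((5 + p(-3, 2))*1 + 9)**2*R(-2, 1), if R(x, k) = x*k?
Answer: -128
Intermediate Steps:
p(d, n) = 2*d
R(x, k) = k*x
((5 + p(-3, 2))*1 + 9)**2*R(-2, 1) = ((5 + 2*(-3))*1 + 9)**2*(1*(-2)) = ((5 - 6)*1 + 9)**2*(-2) = (-1*1 + 9)**2*(-2) = (-1 + 9)**2*(-2) = 8**2*(-2) = 64*(-2) = -128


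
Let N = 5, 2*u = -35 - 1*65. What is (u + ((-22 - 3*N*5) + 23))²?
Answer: 15376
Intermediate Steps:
u = -50 (u = (-35 - 1*65)/2 = (-35 - 65)/2 = (½)*(-100) = -50)
(u + ((-22 - 3*N*5) + 23))² = (-50 + ((-22 - 3*5*5) + 23))² = (-50 + ((-22 - 15*5) + 23))² = (-50 + ((-22 - 75) + 23))² = (-50 + (-97 + 23))² = (-50 - 74)² = (-124)² = 15376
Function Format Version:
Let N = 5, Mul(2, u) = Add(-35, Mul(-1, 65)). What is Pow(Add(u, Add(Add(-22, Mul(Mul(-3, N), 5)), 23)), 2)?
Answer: 15376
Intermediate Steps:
u = -50 (u = Mul(Rational(1, 2), Add(-35, Mul(-1, 65))) = Mul(Rational(1, 2), Add(-35, -65)) = Mul(Rational(1, 2), -100) = -50)
Pow(Add(u, Add(Add(-22, Mul(Mul(-3, N), 5)), 23)), 2) = Pow(Add(-50, Add(Add(-22, Mul(Mul(-3, 5), 5)), 23)), 2) = Pow(Add(-50, Add(Add(-22, Mul(-15, 5)), 23)), 2) = Pow(Add(-50, Add(Add(-22, -75), 23)), 2) = Pow(Add(-50, Add(-97, 23)), 2) = Pow(Add(-50, -74), 2) = Pow(-124, 2) = 15376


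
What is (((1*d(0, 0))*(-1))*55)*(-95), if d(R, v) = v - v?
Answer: 0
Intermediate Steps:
d(R, v) = 0
(((1*d(0, 0))*(-1))*55)*(-95) = (((1*0)*(-1))*55)*(-95) = ((0*(-1))*55)*(-95) = (0*55)*(-95) = 0*(-95) = 0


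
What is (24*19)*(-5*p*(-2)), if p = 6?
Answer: 27360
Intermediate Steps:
(24*19)*(-5*p*(-2)) = (24*19)*(-5*6*(-2)) = 456*(-30*(-2)) = 456*60 = 27360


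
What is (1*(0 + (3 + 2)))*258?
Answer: 1290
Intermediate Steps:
(1*(0 + (3 + 2)))*258 = (1*(0 + 5))*258 = (1*5)*258 = 5*258 = 1290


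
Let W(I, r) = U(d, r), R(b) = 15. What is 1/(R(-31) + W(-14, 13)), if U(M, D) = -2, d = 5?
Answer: 1/13 ≈ 0.076923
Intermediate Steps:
W(I, r) = -2
1/(R(-31) + W(-14, 13)) = 1/(15 - 2) = 1/13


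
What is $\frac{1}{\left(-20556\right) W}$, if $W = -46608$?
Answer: $\frac{1}{958074048} \approx 1.0438 \cdot 10^{-9}$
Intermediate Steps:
$\frac{1}{\left(-20556\right) W} = \frac{1}{\left(-20556\right) \left(-46608\right)} = \left(- \frac{1}{20556}\right) \left(- \frac{1}{46608}\right) = \frac{1}{958074048}$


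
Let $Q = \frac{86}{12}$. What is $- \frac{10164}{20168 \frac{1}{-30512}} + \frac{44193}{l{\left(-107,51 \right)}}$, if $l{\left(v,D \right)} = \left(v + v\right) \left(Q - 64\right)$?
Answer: $\frac{1414770884211}{91983727} \approx 15381.0$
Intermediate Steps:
$Q = \frac{43}{6}$ ($Q = 86 \cdot \frac{1}{12} = \frac{43}{6} \approx 7.1667$)
$l{\left(v,D \right)} = - \frac{341 v}{3}$ ($l{\left(v,D \right)} = \left(v + v\right) \left(\frac{43}{6} - 64\right) = 2 v \left(- \frac{341}{6}\right) = - \frac{341 v}{3}$)
$- \frac{10164}{20168 \frac{1}{-30512}} + \frac{44193}{l{\left(-107,51 \right)}} = - \frac{10164}{20168 \frac{1}{-30512}} + \frac{44193}{\left(- \frac{341}{3}\right) \left(-107\right)} = - \frac{10164}{20168 \left(- \frac{1}{30512}\right)} + \frac{44193}{\frac{36487}{3}} = - \frac{10164}{- \frac{2521}{3814}} + 44193 \cdot \frac{3}{36487} = \left(-10164\right) \left(- \frac{3814}{2521}\right) + \frac{132579}{36487} = \frac{38765496}{2521} + \frac{132579}{36487} = \frac{1414770884211}{91983727}$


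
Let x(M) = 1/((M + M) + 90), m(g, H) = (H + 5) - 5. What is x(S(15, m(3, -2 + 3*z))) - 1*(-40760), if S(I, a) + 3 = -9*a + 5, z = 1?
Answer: 3097761/76 ≈ 40760.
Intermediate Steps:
m(g, H) = H (m(g, H) = (5 + H) - 5 = H)
S(I, a) = 2 - 9*a (S(I, a) = -3 + (-9*a + 5) = -3 + (5 - 9*a) = 2 - 9*a)
x(M) = 1/(90 + 2*M) (x(M) = 1/(2*M + 90) = 1/(90 + 2*M))
x(S(15, m(3, -2 + 3*z))) - 1*(-40760) = 1/(2*(45 + (2 - 9*(-2 + 3*1)))) - 1*(-40760) = 1/(2*(45 + (2 - 9*(-2 + 3)))) + 40760 = 1/(2*(45 + (2 - 9*1))) + 40760 = 1/(2*(45 + (2 - 9))) + 40760 = 1/(2*(45 - 7)) + 40760 = (½)/38 + 40760 = (½)*(1/38) + 40760 = 1/76 + 40760 = 3097761/76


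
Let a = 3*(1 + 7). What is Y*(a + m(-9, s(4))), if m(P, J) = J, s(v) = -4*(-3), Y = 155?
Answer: 5580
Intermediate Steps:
s(v) = 12
a = 24 (a = 3*8 = 24)
Y*(a + m(-9, s(4))) = 155*(24 + 12) = 155*36 = 5580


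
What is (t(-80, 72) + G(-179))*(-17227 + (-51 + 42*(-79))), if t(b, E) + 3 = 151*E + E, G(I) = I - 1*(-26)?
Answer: -222189648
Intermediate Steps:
G(I) = 26 + I (G(I) = I + 26 = 26 + I)
t(b, E) = -3 + 152*E (t(b, E) = -3 + (151*E + E) = -3 + 152*E)
(t(-80, 72) + G(-179))*(-17227 + (-51 + 42*(-79))) = ((-3 + 152*72) + (26 - 179))*(-17227 + (-51 + 42*(-79))) = ((-3 + 10944) - 153)*(-17227 + (-51 - 3318)) = (10941 - 153)*(-17227 - 3369) = 10788*(-20596) = -222189648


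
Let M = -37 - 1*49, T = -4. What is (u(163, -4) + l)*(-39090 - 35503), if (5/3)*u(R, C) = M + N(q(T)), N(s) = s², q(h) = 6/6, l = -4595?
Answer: 346559078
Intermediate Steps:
q(h) = 1 (q(h) = 6*(⅙) = 1)
M = -86 (M = -37 - 49 = -86)
u(R, C) = -51 (u(R, C) = 3*(-86 + 1²)/5 = 3*(-86 + 1)/5 = (⅗)*(-85) = -51)
(u(163, -4) + l)*(-39090 - 35503) = (-51 - 4595)*(-39090 - 35503) = -4646*(-74593) = 346559078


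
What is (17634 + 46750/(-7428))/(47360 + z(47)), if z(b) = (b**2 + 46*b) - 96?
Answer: 65469301/191772390 ≈ 0.34139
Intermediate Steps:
z(b) = -96 + b**2 + 46*b
(17634 + 46750/(-7428))/(47360 + z(47)) = (17634 + 46750/(-7428))/(47360 + (-96 + 47**2 + 46*47)) = (17634 + 46750*(-1/7428))/(47360 + (-96 + 2209 + 2162)) = (17634 - 23375/3714)/(47360 + 4275) = (65469301/3714)/51635 = (65469301/3714)*(1/51635) = 65469301/191772390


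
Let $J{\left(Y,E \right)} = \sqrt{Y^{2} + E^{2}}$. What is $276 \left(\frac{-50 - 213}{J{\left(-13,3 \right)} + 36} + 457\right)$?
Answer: $\frac{69201204}{559} + \frac{36294 \sqrt{178}}{559} \approx 1.2466 \cdot 10^{5}$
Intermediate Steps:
$J{\left(Y,E \right)} = \sqrt{E^{2} + Y^{2}}$
$276 \left(\frac{-50 - 213}{J{\left(-13,3 \right)} + 36} + 457\right) = 276 \left(\frac{-50 - 213}{\sqrt{3^{2} + \left(-13\right)^{2}} + 36} + 457\right) = 276 \left(- \frac{263}{\sqrt{9 + 169} + 36} + 457\right) = 276 \left(- \frac{263}{\sqrt{178} + 36} + 457\right) = 276 \left(- \frac{263}{36 + \sqrt{178}} + 457\right) = 276 \left(457 - \frac{263}{36 + \sqrt{178}}\right) = 126132 - \frac{72588}{36 + \sqrt{178}}$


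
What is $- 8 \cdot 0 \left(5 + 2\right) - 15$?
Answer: $-15$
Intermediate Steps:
$- 8 \cdot 0 \left(5 + 2\right) - 15 = - 8 \cdot 0 \cdot 7 - 15 = \left(-8\right) 0 - 15 = 0 - 15 = -15$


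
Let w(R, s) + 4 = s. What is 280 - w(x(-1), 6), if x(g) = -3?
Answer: 278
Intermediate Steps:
w(R, s) = -4 + s
280 - w(x(-1), 6) = 280 - (-4 + 6) = 280 - 1*2 = 280 - 2 = 278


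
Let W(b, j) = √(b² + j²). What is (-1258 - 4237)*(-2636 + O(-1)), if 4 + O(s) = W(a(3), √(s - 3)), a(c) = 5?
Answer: 14506800 - 5495*√21 ≈ 1.4482e+7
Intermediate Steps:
O(s) = -4 + √(22 + s) (O(s) = -4 + √(5² + (√(s - 3))²) = -4 + √(25 + (√(-3 + s))²) = -4 + √(25 + (-3 + s)) = -4 + √(22 + s))
(-1258 - 4237)*(-2636 + O(-1)) = (-1258 - 4237)*(-2636 + (-4 + √(22 - 1))) = -5495*(-2636 + (-4 + √21)) = -5495*(-2640 + √21) = 14506800 - 5495*√21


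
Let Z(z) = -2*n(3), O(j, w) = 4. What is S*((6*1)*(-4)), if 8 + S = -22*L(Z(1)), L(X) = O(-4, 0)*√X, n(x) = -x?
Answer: 192 + 2112*√6 ≈ 5365.3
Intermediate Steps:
Z(z) = 6 (Z(z) = -(-2)*3 = -2*(-3) = 6)
L(X) = 4*√X
S = -8 - 88*√6 ≈ -223.56
S*((6*1)*(-4)) = (-8 - 88*√6)*((6*1)*(-4)) = (-8 - 88*√6)*(6*(-4)) = (-8 - 88*√6)*(-24) = 192 + 2112*√6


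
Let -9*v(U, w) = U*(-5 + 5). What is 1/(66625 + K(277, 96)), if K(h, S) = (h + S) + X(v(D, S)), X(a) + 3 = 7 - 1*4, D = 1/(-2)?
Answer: 1/66998 ≈ 1.4926e-5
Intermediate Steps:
D = -½ ≈ -0.50000
v(U, w) = 0 (v(U, w) = -U*(-5 + 5)/9 = -U*0/9 = -⅑*0 = 0)
X(a) = 0 (X(a) = -3 + (7 - 1*4) = -3 + (7 - 4) = -3 + 3 = 0)
K(h, S) = S + h (K(h, S) = (h + S) + 0 = (S + h) + 0 = S + h)
1/(66625 + K(277, 96)) = 1/(66625 + (96 + 277)) = 1/(66625 + 373) = 1/66998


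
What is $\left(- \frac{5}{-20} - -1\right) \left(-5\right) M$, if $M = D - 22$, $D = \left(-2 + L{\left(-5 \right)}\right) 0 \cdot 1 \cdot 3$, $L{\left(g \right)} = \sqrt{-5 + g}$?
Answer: $\frac{275}{2} \approx 137.5$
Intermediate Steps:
$D = 0$ ($D = \left(-2 + \sqrt{-5 - 5}\right) 0 \cdot 1 \cdot 3 = \left(-2 + \sqrt{-10}\right) 0 \cdot 3 = \left(-2 + i \sqrt{10}\right) 0 = 0$)
$M = -22$ ($M = 0 - 22 = -22$)
$\left(- \frac{5}{-20} - -1\right) \left(-5\right) M = \left(- \frac{5}{-20} - -1\right) \left(-5\right) \left(-22\right) = \left(\left(-5\right) \left(- \frac{1}{20}\right) + 1\right) \left(-5\right) \left(-22\right) = \left(\frac{1}{4} + 1\right) \left(-5\right) \left(-22\right) = \frac{5}{4} \left(-5\right) \left(-22\right) = \left(- \frac{25}{4}\right) \left(-22\right) = \frac{275}{2}$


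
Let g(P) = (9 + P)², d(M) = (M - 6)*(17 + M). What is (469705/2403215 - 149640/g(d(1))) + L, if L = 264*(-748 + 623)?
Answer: -34712254976873/1051166241 ≈ -33023.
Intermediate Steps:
d(M) = (-6 + M)*(17 + M)
L = -33000 (L = 264*(-125) = -33000)
(469705/2403215 - 149640/g(d(1))) + L = (469705/2403215 - 149640/(9 + (-102 + 1² + 11*1))²) - 33000 = (469705*(1/2403215) - 149640/(9 + (-102 + 1 + 11))²) - 33000 = (93941/480643 - 149640/(9 - 90)²) - 33000 = (93941/480643 - 149640/((-81)²)) - 33000 = (93941/480643 - 149640/6561) - 33000 = (93941/480643 - 149640*1/6561) - 33000 = (93941/480643 - 49880/2187) - 33000 = -23769023873/1051166241 - 33000 = -34712254976873/1051166241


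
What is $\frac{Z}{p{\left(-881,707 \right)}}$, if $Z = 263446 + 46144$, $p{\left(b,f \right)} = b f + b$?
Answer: $- \frac{154795}{311874} \approx -0.49634$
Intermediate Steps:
$p{\left(b,f \right)} = b + b f$
$Z = 309590$
$\frac{Z}{p{\left(-881,707 \right)}} = \frac{309590}{\left(-881\right) \left(1 + 707\right)} = \frac{309590}{\left(-881\right) 708} = \frac{309590}{-623748} = 309590 \left(- \frac{1}{623748}\right) = - \frac{154795}{311874}$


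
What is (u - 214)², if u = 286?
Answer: 5184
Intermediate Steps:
(u - 214)² = (286 - 214)² = 72² = 5184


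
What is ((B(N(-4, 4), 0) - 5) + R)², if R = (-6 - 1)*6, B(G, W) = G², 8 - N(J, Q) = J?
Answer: 9409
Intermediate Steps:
N(J, Q) = 8 - J
R = -42 (R = -7*6 = -42)
((B(N(-4, 4), 0) - 5) + R)² = (((8 - 1*(-4))² - 5) - 42)² = (((8 + 4)² - 5) - 42)² = ((12² - 5) - 42)² = ((144 - 5) - 42)² = (139 - 42)² = 97² = 9409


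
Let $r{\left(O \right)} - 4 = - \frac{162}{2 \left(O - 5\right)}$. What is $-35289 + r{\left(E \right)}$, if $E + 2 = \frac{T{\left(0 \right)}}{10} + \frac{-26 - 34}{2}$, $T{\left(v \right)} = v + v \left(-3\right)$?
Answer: $- \frac{1305464}{37} \approx -35283.0$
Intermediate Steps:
$T{\left(v \right)} = - 2 v$ ($T{\left(v \right)} = v - 3 v = - 2 v$)
$E = -32$ ($E = -2 + \left(\frac{\left(-2\right) 0}{10} + \frac{-26 - 34}{2}\right) = -2 + \left(0 \cdot \frac{1}{10} - 30\right) = -2 + \left(0 - 30\right) = -2 - 30 = -32$)
$r{\left(O \right)} = 4 - \frac{162}{-10 + 2 O}$ ($r{\left(O \right)} = 4 - \frac{162}{2 \left(O - 5\right)} = 4 - \frac{162}{2 \left(-5 + O\right)} = 4 - \frac{162}{-10 + 2 O}$)
$-35289 + r{\left(E \right)} = -35289 + \frac{-101 + 4 \left(-32\right)}{-5 - 32} = -35289 + \frac{-101 - 128}{-37} = -35289 - - \frac{229}{37} = -35289 + \frac{229}{37} = - \frac{1305464}{37}$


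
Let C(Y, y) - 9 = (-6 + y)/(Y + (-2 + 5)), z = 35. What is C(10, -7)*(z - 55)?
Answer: -160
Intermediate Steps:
C(Y, y) = 9 + (-6 + y)/(3 + Y) (C(Y, y) = 9 + (-6 + y)/(Y + (-2 + 5)) = 9 + (-6 + y)/(Y + 3) = 9 + (-6 + y)/(3 + Y))
C(10, -7)*(z - 55) = ((21 - 7 + 9*10)/(3 + 10))*(35 - 55) = ((21 - 7 + 90)/13)*(-20) = ((1/13)*104)*(-20) = 8*(-20) = -160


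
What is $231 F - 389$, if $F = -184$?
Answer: $-42893$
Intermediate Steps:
$231 F - 389 = 231 \left(-184\right) - 389 = -42504 - 389 = -42893$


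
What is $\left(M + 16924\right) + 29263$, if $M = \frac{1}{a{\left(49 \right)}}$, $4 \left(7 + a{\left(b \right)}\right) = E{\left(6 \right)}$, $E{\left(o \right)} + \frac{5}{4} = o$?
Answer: $\frac{4295375}{93} \approx 46187.0$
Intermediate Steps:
$E{\left(o \right)} = - \frac{5}{4} + o$
$a{\left(b \right)} = - \frac{93}{16}$ ($a{\left(b \right)} = -7 + \frac{- \frac{5}{4} + 6}{4} = -7 + \frac{1}{4} \cdot \frac{19}{4} = -7 + \frac{19}{16} = - \frac{93}{16}$)
$M = - \frac{16}{93}$ ($M = \frac{1}{- \frac{93}{16}} = - \frac{16}{93} \approx -0.17204$)
$\left(M + 16924\right) + 29263 = \left(- \frac{16}{93} + 16924\right) + 29263 = \frac{1573916}{93} + 29263 = \frac{4295375}{93}$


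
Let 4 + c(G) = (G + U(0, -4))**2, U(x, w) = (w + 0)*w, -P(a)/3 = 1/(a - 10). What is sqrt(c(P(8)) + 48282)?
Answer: 3*sqrt(21593)/2 ≈ 220.42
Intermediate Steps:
P(a) = -3/(-10 + a) (P(a) = -3/(a - 10) = -3/(-10 + a))
U(x, w) = w**2 (U(x, w) = w*w = w**2)
c(G) = -4 + (16 + G)**2 (c(G) = -4 + (G + (-4)**2)**2 = -4 + (G + 16)**2 = -4 + (16 + G)**2)
sqrt(c(P(8)) + 48282) = sqrt((-4 + (16 - 3/(-10 + 8))**2) + 48282) = sqrt((-4 + (16 - 3/(-2))**2) + 48282) = sqrt((-4 + (16 - 3*(-1/2))**2) + 48282) = sqrt((-4 + (16 + 3/2)**2) + 48282) = sqrt((-4 + (35/2)**2) + 48282) = sqrt((-4 + 1225/4) + 48282) = sqrt(1209/4 + 48282) = sqrt(194337/4) = 3*sqrt(21593)/2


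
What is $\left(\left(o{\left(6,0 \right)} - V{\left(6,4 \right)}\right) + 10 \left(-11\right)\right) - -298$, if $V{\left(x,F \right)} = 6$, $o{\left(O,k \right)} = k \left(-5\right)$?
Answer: $182$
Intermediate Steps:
$o{\left(O,k \right)} = - 5 k$
$\left(\left(o{\left(6,0 \right)} - V{\left(6,4 \right)}\right) + 10 \left(-11\right)\right) - -298 = \left(\left(\left(-5\right) 0 - 6\right) + 10 \left(-11\right)\right) - -298 = \left(\left(0 - 6\right) - 110\right) + 298 = \left(-6 - 110\right) + 298 = -116 + 298 = 182$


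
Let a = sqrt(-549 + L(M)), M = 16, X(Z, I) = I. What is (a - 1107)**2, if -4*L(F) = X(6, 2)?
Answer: (2214 - I*sqrt(2198))**2/4 ≈ 1.2249e+6 - 51899.0*I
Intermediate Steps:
L(F) = -1/2 (L(F) = -1/4*2 = -1/2)
a = I*sqrt(2198)/2 (a = sqrt(-549 - 1/2) = sqrt(-1099/2) = I*sqrt(2198)/2 ≈ 23.441*I)
(a - 1107)**2 = (I*sqrt(2198)/2 - 1107)**2 = (-1107 + I*sqrt(2198)/2)**2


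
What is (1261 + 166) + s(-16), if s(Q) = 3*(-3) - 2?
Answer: 1416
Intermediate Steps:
s(Q) = -11 (s(Q) = -9 - 2 = -11)
(1261 + 166) + s(-16) = (1261 + 166) - 11 = 1427 - 11 = 1416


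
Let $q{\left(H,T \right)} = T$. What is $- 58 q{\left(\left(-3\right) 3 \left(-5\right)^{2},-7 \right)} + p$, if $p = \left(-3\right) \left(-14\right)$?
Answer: $448$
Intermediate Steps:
$p = 42$
$- 58 q{\left(\left(-3\right) 3 \left(-5\right)^{2},-7 \right)} + p = \left(-58\right) \left(-7\right) + 42 = 406 + 42 = 448$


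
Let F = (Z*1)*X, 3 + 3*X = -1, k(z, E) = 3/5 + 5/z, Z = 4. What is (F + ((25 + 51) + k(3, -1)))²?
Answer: 1196836/225 ≈ 5319.3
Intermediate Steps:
k(z, E) = ⅗ + 5/z (k(z, E) = 3*(⅕) + 5/z = ⅗ + 5/z)
X = -4/3 (X = -1 + (⅓)*(-1) = -1 - ⅓ = -4/3 ≈ -1.3333)
F = -16/3 (F = (4*1)*(-4/3) = 4*(-4/3) = -16/3 ≈ -5.3333)
(F + ((25 + 51) + k(3, -1)))² = (-16/3 + ((25 + 51) + (⅗ + 5/3)))² = (-16/3 + (76 + (⅗ + 5*(⅓))))² = (-16/3 + (76 + (⅗ + 5/3)))² = (-16/3 + (76 + 34/15))² = (-16/3 + 1174/15)² = (1094/15)² = 1196836/225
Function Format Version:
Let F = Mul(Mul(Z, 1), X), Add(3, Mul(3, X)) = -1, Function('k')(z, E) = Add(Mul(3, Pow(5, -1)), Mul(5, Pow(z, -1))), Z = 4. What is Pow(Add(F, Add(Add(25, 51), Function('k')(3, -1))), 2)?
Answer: Rational(1196836, 225) ≈ 5319.3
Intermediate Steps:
Function('k')(z, E) = Add(Rational(3, 5), Mul(5, Pow(z, -1))) (Function('k')(z, E) = Add(Mul(3, Rational(1, 5)), Mul(5, Pow(z, -1))) = Add(Rational(3, 5), Mul(5, Pow(z, -1))))
X = Rational(-4, 3) (X = Add(-1, Mul(Rational(1, 3), -1)) = Add(-1, Rational(-1, 3)) = Rational(-4, 3) ≈ -1.3333)
F = Rational(-16, 3) (F = Mul(Mul(4, 1), Rational(-4, 3)) = Mul(4, Rational(-4, 3)) = Rational(-16, 3) ≈ -5.3333)
Pow(Add(F, Add(Add(25, 51), Function('k')(3, -1))), 2) = Pow(Add(Rational(-16, 3), Add(Add(25, 51), Add(Rational(3, 5), Mul(5, Pow(3, -1))))), 2) = Pow(Add(Rational(-16, 3), Add(76, Add(Rational(3, 5), Mul(5, Rational(1, 3))))), 2) = Pow(Add(Rational(-16, 3), Add(76, Add(Rational(3, 5), Rational(5, 3)))), 2) = Pow(Add(Rational(-16, 3), Add(76, Rational(34, 15))), 2) = Pow(Add(Rational(-16, 3), Rational(1174, 15)), 2) = Pow(Rational(1094, 15), 2) = Rational(1196836, 225)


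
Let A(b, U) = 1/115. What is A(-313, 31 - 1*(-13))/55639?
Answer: 1/6398485 ≈ 1.5629e-7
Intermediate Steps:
A(b, U) = 1/115
A(-313, 31 - 1*(-13))/55639 = (1/115)/55639 = (1/115)*(1/55639) = 1/6398485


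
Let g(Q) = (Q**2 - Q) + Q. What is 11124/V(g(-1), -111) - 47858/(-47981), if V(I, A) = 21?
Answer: 178248554/335867 ≈ 530.71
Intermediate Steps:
g(Q) = Q**2
11124/V(g(-1), -111) - 47858/(-47981) = 11124/21 - 47858/(-47981) = 11124*(1/21) - 47858*(-1/47981) = 3708/7 + 47858/47981 = 178248554/335867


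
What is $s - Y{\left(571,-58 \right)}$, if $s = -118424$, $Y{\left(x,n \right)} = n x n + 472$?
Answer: $-2039740$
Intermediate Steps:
$Y{\left(x,n \right)} = 472 + x n^{2}$ ($Y{\left(x,n \right)} = x n^{2} + 472 = 472 + x n^{2}$)
$s - Y{\left(571,-58 \right)} = -118424 - \left(472 + 571 \left(-58\right)^{2}\right) = -118424 - \left(472 + 571 \cdot 3364\right) = -118424 - \left(472 + 1920844\right) = -118424 - 1921316 = -2039740$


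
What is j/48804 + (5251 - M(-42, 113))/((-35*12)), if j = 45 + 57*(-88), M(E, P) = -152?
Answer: -527333/40670 ≈ -12.966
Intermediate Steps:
j = -4971 (j = 45 - 5016 = -4971)
j/48804 + (5251 - M(-42, 113))/((-35*12)) = -4971/48804 + (5251 - 1*(-152))/((-35*12)) = -4971*1/48804 + (5251 + 152)/(-420) = -1657/16268 + 5403*(-1/420) = -1657/16268 - 1801/140 = -527333/40670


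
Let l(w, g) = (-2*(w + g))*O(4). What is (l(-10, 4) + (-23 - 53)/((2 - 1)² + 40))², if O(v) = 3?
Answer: 1960000/1681 ≈ 1166.0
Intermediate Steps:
l(w, g) = -6*g - 6*w (l(w, g) = -2*(w + g)*3 = -2*(g + w)*3 = (-2*g - 2*w)*3 = -6*g - 6*w)
(l(-10, 4) + (-23 - 53)/((2 - 1)² + 40))² = ((-6*4 - 6*(-10)) + (-23 - 53)/((2 - 1)² + 40))² = ((-24 + 60) - 76/(1² + 40))² = (36 - 76/(1 + 40))² = (36 - 76/41)² = (1400/41)² = 1960000/1681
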